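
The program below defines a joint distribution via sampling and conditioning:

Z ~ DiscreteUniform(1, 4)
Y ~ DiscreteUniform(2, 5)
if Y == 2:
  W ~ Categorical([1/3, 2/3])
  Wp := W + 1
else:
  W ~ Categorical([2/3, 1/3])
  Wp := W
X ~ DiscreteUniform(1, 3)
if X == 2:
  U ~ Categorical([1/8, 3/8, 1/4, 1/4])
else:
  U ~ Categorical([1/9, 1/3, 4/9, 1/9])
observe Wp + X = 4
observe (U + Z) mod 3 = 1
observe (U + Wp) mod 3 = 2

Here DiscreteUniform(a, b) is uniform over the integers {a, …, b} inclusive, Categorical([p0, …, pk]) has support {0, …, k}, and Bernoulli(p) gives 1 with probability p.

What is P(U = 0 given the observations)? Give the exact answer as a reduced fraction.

Enumerate traces; 8 have nonzero weight after conditioning:
  (Z=1, Y=2, W=1, X=2, U=0) weight 1/576
  (Z=1, Y=2, W=1, X=2, U=3) weight 1/288
  (Z=3, Y=2, W=0, X=3, U=1) weight 1/432
  (Z=3, Y=3, W=1, X=3, U=1) weight 1/432
  (Z=3, Y=4, W=1, X=3, U=1) weight 1/432
  (Z=3, Y=5, W=1, X=3, U=1) weight 1/432
  (Z=4, Y=2, W=1, X=2, U=0) weight 1/576
  (Z=4, Y=2, W=1, X=2, U=3) weight 1/288
Group by U:
  weight(U=0) = 1/288
  weight(U=1) = 1/108
  weight(U=3) = 1/144
Total weight = 1/288 + 1/108 + 1/144 = 17/864
P(U=0 | obs) = 1/288 / 17/864 = 3/17
P(U=1 | obs) = 1/108 / 17/864 = 8/17
P(U=3 | obs) = 1/144 / 17/864 = 6/17

P(U = 0 | obs) = 3/17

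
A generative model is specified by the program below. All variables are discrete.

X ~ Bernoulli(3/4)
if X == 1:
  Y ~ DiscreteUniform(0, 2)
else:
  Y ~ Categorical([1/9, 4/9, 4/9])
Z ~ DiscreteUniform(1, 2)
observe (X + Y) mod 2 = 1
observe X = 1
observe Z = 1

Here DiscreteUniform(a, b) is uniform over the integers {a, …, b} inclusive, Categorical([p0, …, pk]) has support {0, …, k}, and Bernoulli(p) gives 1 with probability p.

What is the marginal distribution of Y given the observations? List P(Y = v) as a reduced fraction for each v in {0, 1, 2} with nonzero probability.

P(Y=0) = 1/2, P(Y=2) = 1/2

Enumerate traces; 2 have nonzero weight after conditioning:
  (X=1, Y=0, Z=1) weight 1/8
  (X=1, Y=2, Z=1) weight 1/8
Group by Y:
  weight(Y=0) = 1/8
  weight(Y=2) = 1/8
Total weight = 1/8 + 1/8 = 1/4
P(Y=0 | obs) = 1/8 / 1/4 = 1/2
P(Y=2 | obs) = 1/8 / 1/4 = 1/2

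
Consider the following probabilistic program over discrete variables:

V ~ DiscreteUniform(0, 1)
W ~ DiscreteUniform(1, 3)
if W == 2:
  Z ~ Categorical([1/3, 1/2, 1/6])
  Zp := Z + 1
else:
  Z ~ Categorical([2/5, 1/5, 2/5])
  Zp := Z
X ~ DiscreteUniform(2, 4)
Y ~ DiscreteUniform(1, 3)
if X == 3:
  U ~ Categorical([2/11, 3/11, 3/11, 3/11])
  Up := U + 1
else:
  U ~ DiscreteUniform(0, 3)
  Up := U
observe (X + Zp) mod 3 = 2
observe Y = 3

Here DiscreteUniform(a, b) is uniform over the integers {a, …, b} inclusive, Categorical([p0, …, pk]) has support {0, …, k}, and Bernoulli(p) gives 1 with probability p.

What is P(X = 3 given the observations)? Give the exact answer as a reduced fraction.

P(X = 3 | obs) = 13/30

Enumerate traces; 72 have nonzero weight after conditioning:
  (V=0, W=1, Z=0, X=2, Y=3, U=0) weight 1/540
  (V=0, W=1, Z=0, X=2, Y=3, U=1) weight 1/540
  (V=0, W=1, Z=0, X=2, Y=3, U=2) weight 1/540
  (V=0, W=1, Z=0, X=2, Y=3, U=3) weight 1/540
  (V=0, W=1, Z=1, X=4, Y=3, U=0) weight 1/1080
  (V=0, W=1, Z=1, X=4, Y=3, U=1) weight 1/1080
  (V=0, W=1, Z=1, X=4, Y=3, U=2) weight 1/1080
  (V=0, W=1, Z=1, X=4, Y=3, U=3) weight 1/1080
  (V=0, W=1, Z=2, X=3, Y=3, U=0) weight 2/1485
  … 63 more
Group by X:
  weight(X=2) = 29/810
  weight(X=3) = 13/270
  weight(X=4) = 11/405
Total weight = 29/810 + 13/270 + 11/405 = 1/9
P(X=2 | obs) = 29/810 / 1/9 = 29/90
P(X=3 | obs) = 13/270 / 1/9 = 13/30
P(X=4 | obs) = 11/405 / 1/9 = 11/45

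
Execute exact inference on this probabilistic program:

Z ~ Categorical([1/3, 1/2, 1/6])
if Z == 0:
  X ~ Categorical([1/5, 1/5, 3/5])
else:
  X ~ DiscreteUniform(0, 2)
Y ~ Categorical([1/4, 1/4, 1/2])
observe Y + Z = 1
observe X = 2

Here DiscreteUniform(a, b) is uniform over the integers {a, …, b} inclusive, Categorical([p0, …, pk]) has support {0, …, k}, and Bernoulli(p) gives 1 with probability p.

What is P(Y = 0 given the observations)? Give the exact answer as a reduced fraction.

P(Y = 0 | obs) = 5/11

Enumerate traces; 2 have nonzero weight after conditioning:
  (Z=0, X=2, Y=1) weight 1/20
  (Z=1, X=2, Y=0) weight 1/24
Group by Y:
  weight(Y=0) = 1/24
  weight(Y=1) = 1/20
Total weight = 1/24 + 1/20 = 11/120
P(Y=0 | obs) = 1/24 / 11/120 = 5/11
P(Y=1 | obs) = 1/20 / 11/120 = 6/11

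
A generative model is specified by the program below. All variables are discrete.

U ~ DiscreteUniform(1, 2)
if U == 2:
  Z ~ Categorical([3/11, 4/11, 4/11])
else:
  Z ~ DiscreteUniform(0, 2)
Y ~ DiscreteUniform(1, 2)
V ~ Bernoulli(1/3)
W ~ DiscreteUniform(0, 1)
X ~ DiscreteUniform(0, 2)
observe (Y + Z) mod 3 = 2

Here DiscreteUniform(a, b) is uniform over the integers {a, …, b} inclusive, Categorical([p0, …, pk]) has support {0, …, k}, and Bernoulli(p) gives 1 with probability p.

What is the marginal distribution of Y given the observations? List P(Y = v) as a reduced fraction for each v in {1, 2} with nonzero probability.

Enumerate traces; 48 have nonzero weight after conditioning:
  (U=1, Z=0, Y=2, V=0, W=0, X=0) weight 1/108
  (U=1, Z=0, Y=2, V=0, W=0, X=1) weight 1/108
  (U=1, Z=0, Y=2, V=0, W=0, X=2) weight 1/108
  (U=1, Z=0, Y=2, V=0, W=1, X=0) weight 1/108
  (U=1, Z=0, Y=2, V=0, W=1, X=1) weight 1/108
  (U=1, Z=0, Y=2, V=0, W=1, X=2) weight 1/108
  (U=1, Z=0, Y=2, V=1, W=0, X=0) weight 1/216
  (U=1, Z=0, Y=2, V=1, W=0, X=1) weight 1/216
  (U=1, Z=1, Y=1, V=0, W=0, X=0) weight 1/108
  … 39 more
Group by Y:
  weight(Y=1) = 23/132
  weight(Y=2) = 5/33
Total weight = 23/132 + 5/33 = 43/132
P(Y=1 | obs) = 23/132 / 43/132 = 23/43
P(Y=2 | obs) = 5/33 / 43/132 = 20/43

P(Y=1) = 23/43, P(Y=2) = 20/43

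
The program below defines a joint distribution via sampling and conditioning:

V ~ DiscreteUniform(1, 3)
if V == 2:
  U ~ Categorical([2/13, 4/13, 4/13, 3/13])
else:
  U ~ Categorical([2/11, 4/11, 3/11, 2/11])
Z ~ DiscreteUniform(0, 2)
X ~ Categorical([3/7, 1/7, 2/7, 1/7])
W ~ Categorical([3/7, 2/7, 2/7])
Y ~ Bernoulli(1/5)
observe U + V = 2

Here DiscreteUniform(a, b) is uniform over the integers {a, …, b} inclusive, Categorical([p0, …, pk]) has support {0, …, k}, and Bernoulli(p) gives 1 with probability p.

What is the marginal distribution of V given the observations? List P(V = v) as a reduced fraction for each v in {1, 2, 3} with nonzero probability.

Enumerate traces; 144 have nonzero weight after conditioning:
  (V=1, U=1, Z=0, X=0, W=0, Y=0) weight 16/2695
  (V=1, U=1, Z=0, X=0, W=0, Y=1) weight 4/2695
  (V=1, U=1, Z=0, X=0, W=1, Y=0) weight 32/8085
  (V=1, U=1, Z=0, X=0, W=1, Y=1) weight 8/8085
  (V=1, U=1, Z=0, X=0, W=2, Y=0) weight 32/8085
  (V=1, U=1, Z=0, X=0, W=2, Y=1) weight 8/8085
  (V=1, U=1, Z=0, X=1, W=0, Y=0) weight 16/8085
  (V=1, U=1, Z=0, X=1, W=0, Y=1) weight 4/8085
  (V=2, U=0, Z=0, X=0, W=0, Y=0) weight 8/3185
  … 135 more
Group by V:
  weight(V=1) = 4/33
  weight(V=2) = 2/39
Total weight = 4/33 + 2/39 = 74/429
P(V=1 | obs) = 4/33 / 74/429 = 26/37
P(V=2 | obs) = 2/39 / 74/429 = 11/37

P(V=1) = 26/37, P(V=2) = 11/37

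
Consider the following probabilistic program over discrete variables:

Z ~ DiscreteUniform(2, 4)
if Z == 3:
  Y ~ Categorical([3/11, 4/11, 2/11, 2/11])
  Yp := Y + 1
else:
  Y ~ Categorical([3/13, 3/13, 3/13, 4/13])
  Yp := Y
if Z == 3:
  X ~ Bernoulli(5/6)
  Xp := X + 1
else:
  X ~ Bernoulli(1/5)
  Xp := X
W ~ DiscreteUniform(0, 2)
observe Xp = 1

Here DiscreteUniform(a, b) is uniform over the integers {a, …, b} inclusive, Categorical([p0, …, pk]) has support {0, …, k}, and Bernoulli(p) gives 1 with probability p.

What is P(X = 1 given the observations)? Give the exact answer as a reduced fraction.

P(X = 1 | obs) = 12/17

Enumerate traces; 36 have nonzero weight after conditioning:
  (Z=2, Y=0, X=1, W=0) weight 1/195
  (Z=2, Y=0, X=1, W=1) weight 1/195
  (Z=2, Y=0, X=1, W=2) weight 1/195
  (Z=2, Y=1, X=1, W=0) weight 1/195
  (Z=2, Y=1, X=1, W=1) weight 1/195
  (Z=2, Y=1, X=1, W=2) weight 1/195
  (Z=2, Y=2, X=1, W=0) weight 1/195
  (Z=2, Y=2, X=1, W=1) weight 1/195
  (Z=3, Y=0, X=0, W=0) weight 1/198
  … 27 more
Group by X:
  weight(X=0) = 1/18
  weight(X=1) = 2/15
Total weight = 1/18 + 2/15 = 17/90
P(X=0 | obs) = 1/18 / 17/90 = 5/17
P(X=1 | obs) = 2/15 / 17/90 = 12/17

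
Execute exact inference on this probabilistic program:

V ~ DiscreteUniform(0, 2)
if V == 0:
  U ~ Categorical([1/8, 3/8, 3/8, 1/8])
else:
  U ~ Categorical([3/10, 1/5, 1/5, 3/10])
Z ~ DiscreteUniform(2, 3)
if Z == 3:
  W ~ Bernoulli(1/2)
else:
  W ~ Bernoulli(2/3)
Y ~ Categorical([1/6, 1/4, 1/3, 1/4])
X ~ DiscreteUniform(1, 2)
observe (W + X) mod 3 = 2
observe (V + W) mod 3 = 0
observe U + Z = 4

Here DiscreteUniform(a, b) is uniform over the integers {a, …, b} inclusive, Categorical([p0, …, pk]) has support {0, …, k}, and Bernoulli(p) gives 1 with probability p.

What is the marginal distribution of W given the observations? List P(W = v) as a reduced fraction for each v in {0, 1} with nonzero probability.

Enumerate traces; 16 have nonzero weight after conditioning:
  (V=0, U=1, Z=3, W=0, Y=0, X=2) weight 1/384
  (V=0, U=1, Z=3, W=0, Y=1, X=2) weight 1/256
  (V=0, U=1, Z=3, W=0, Y=2, X=2) weight 1/192
  (V=0, U=1, Z=3, W=0, Y=3, X=2) weight 1/256
  (V=0, U=2, Z=2, W=0, Y=0, X=2) weight 1/576
  (V=0, U=2, Z=2, W=0, Y=1, X=2) weight 1/384
  (V=0, U=2, Z=2, W=0, Y=2, X=2) weight 1/288
  (V=0, U=2, Z=2, W=0, Y=3, X=2) weight 1/384
  (V=2, U=1, Z=3, W=1, Y=0, X=1) weight 1/720
  … 7 more
Group by W:
  weight(W=0) = 5/192
  weight(W=1) = 7/360
Total weight = 5/192 + 7/360 = 131/2880
P(W=0 | obs) = 5/192 / 131/2880 = 75/131
P(W=1 | obs) = 7/360 / 131/2880 = 56/131

P(W=0) = 75/131, P(W=1) = 56/131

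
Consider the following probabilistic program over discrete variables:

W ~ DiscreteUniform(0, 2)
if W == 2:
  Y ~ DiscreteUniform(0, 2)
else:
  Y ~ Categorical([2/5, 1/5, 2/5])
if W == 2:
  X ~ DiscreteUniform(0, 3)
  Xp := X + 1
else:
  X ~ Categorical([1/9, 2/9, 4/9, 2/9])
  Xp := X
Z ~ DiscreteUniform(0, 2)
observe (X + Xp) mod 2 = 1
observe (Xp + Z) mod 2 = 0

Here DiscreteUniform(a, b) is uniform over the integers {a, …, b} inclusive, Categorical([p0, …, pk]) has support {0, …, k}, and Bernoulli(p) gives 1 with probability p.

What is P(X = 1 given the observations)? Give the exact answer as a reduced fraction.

Enumerate traces; 18 have nonzero weight after conditioning:
  (W=2, Y=0, X=0, Z=1) weight 1/108
  (W=2, Y=0, X=1, Z=0) weight 1/108
  (W=2, Y=0, X=1, Z=2) weight 1/108
  (W=2, Y=0, X=2, Z=1) weight 1/108
  (W=2, Y=0, X=3, Z=0) weight 1/108
  (W=2, Y=0, X=3, Z=2) weight 1/108
  (W=2, Y=1, X=0, Z=1) weight 1/108
  (W=2, Y=1, X=1, Z=0) weight 1/108
  … 10 more
Group by X:
  weight(X=0) = 1/36
  weight(X=1) = 1/18
  weight(X=2) = 1/36
  weight(X=3) = 1/18
Total weight = 1/36 + 1/18 + 1/36 + 1/18 = 1/6
P(X=0 | obs) = 1/36 / 1/6 = 1/6
P(X=1 | obs) = 1/18 / 1/6 = 1/3
P(X=2 | obs) = 1/36 / 1/6 = 1/6
P(X=3 | obs) = 1/18 / 1/6 = 1/3

P(X = 1 | obs) = 1/3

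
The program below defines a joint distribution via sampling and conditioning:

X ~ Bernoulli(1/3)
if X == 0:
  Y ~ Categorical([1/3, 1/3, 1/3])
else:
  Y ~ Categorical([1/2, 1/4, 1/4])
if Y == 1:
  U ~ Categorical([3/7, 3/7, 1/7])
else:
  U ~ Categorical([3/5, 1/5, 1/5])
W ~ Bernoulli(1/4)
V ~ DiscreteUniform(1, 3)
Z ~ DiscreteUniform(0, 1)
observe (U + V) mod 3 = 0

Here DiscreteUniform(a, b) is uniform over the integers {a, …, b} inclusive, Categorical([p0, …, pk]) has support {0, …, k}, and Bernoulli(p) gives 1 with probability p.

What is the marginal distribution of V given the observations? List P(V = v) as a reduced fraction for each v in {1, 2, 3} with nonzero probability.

Enumerate traces; 72 have nonzero weight after conditioning:
  (X=0, Y=0, U=0, W=0, V=3, Z=0) weight 1/60
  (X=0, Y=0, U=0, W=0, V=3, Z=1) weight 1/60
  (X=0, Y=0, U=0, W=1, V=3, Z=0) weight 1/180
  (X=0, Y=0, U=0, W=1, V=3, Z=1) weight 1/180
  (X=0, Y=0, U=1, W=0, V=2, Z=0) weight 1/180
  (X=0, Y=0, U=1, W=0, V=2, Z=1) weight 1/180
  (X=0, Y=0, U=1, W=1, V=2, Z=0) weight 1/540
  (X=0, Y=0, U=1, W=1, V=2, Z=1) weight 1/540
  (X=0, Y=0, U=2, W=0, V=1, Z=0) weight 1/180
  … 63 more
Group by V:
  weight(V=1) = 23/378
  weight(V=2) = 17/189
  weight(V=3) = 23/126
Total weight = 23/378 + 17/189 + 23/126 = 1/3
P(V=1 | obs) = 23/378 / 1/3 = 23/126
P(V=2 | obs) = 17/189 / 1/3 = 17/63
P(V=3 | obs) = 23/126 / 1/3 = 23/42

P(V=1) = 23/126, P(V=2) = 17/63, P(V=3) = 23/42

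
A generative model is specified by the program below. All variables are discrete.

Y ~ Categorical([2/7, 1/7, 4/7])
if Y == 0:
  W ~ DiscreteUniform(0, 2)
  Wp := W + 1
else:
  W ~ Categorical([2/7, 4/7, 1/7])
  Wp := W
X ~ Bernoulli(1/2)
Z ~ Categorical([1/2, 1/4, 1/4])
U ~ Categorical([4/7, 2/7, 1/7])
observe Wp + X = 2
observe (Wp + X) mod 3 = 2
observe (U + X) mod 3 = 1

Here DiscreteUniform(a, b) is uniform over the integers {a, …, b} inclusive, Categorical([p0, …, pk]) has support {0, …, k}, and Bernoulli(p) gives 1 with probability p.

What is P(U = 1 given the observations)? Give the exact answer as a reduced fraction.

Enumerate traces; 18 have nonzero weight after conditioning:
  (Y=0, W=0, X=1, Z=0, U=0) weight 2/147
  (Y=0, W=0, X=1, Z=1, U=0) weight 1/147
  (Y=0, W=0, X=1, Z=2, U=0) weight 1/147
  (Y=0, W=1, X=0, Z=0, U=1) weight 1/147
  (Y=0, W=1, X=0, Z=1, U=1) weight 1/294
  (Y=0, W=1, X=0, Z=2, U=1) weight 1/294
  (Y=1, W=1, X=1, Z=0, U=0) weight 4/343
  (Y=1, W=1, X=1, Z=1, U=0) weight 2/343
  … 10 more
Group by U:
  weight(U=0) = 148/1029
  weight(U=1) = 29/1029
Total weight = 148/1029 + 29/1029 = 59/343
P(U=0 | obs) = 148/1029 / 59/343 = 148/177
P(U=1 | obs) = 29/1029 / 59/343 = 29/177

P(U = 1 | obs) = 29/177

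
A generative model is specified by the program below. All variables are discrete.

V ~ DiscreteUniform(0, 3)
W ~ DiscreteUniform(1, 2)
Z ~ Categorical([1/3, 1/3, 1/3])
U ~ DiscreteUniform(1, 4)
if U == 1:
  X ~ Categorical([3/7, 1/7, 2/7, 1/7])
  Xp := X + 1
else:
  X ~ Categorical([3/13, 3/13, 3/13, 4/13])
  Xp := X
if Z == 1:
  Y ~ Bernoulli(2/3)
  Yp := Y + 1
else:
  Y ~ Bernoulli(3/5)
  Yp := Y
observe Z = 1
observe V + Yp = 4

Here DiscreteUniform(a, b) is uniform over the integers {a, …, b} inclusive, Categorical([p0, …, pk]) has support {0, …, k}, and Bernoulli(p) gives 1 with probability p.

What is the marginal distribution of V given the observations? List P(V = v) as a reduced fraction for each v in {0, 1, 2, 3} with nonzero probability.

P(V=2) = 2/3, P(V=3) = 1/3

Enumerate traces; 64 have nonzero weight after conditioning:
  (V=2, W=1, Z=1, U=1, X=0, Y=1) weight 1/336
  (V=2, W=1, Z=1, U=1, X=1, Y=1) weight 1/1008
  (V=2, W=1, Z=1, U=1, X=2, Y=1) weight 1/504
  (V=2, W=1, Z=1, U=1, X=3, Y=1) weight 1/1008
  (V=2, W=1, Z=1, U=2, X=0, Y=1) weight 1/624
  (V=2, W=1, Z=1, U=2, X=1, Y=1) weight 1/624
  (V=2, W=1, Z=1, U=2, X=2, Y=1) weight 1/624
  (V=2, W=1, Z=1, U=2, X=3, Y=1) weight 1/468
  (V=3, W=1, Z=1, U=1, X=0, Y=0) weight 1/672
  … 55 more
Group by V:
  weight(V=2) = 1/18
  weight(V=3) = 1/36
Total weight = 1/18 + 1/36 = 1/12
P(V=2 | obs) = 1/18 / 1/12 = 2/3
P(V=3 | obs) = 1/36 / 1/12 = 1/3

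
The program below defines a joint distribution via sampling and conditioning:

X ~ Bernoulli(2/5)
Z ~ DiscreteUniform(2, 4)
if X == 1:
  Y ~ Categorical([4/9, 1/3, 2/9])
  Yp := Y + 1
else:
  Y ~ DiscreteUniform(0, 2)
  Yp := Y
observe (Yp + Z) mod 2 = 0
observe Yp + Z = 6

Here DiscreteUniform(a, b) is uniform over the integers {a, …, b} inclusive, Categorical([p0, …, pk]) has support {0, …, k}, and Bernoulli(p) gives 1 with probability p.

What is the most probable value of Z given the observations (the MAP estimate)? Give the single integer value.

Enumerate traces; 3 have nonzero weight after conditioning:
  (X=0, Z=4, Y=2) weight 1/15
  (X=1, Z=3, Y=2) weight 4/135
  (X=1, Z=4, Y=1) weight 2/45
Group by Z:
  weight(Z=3) = 4/135
  weight(Z=4) = 1/9
Total weight = 4/135 + 1/9 = 19/135
P(Z=3 | obs) = 4/135 / 19/135 = 4/19
P(Z=4 | obs) = 1/9 / 19/135 = 15/19
argmax = 4

argmax_v P(Z = v | obs) = 4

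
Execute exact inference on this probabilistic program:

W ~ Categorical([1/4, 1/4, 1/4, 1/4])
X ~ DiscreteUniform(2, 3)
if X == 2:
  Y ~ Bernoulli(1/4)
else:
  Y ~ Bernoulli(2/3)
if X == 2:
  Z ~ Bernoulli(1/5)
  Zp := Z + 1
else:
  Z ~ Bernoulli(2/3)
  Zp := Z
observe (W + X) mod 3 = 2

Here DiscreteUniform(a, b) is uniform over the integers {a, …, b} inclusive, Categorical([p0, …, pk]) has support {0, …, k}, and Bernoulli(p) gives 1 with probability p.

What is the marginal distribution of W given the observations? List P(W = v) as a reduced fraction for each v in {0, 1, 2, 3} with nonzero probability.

P(W=0) = 1/3, P(W=2) = 1/3, P(W=3) = 1/3

Enumerate traces; 12 have nonzero weight after conditioning:
  (W=0, X=2, Y=0, Z=0) weight 3/40
  (W=0, X=2, Y=0, Z=1) weight 3/160
  (W=0, X=2, Y=1, Z=0) weight 1/40
  (W=0, X=2, Y=1, Z=1) weight 1/160
  (W=2, X=3, Y=0, Z=0) weight 1/72
  (W=2, X=3, Y=0, Z=1) weight 1/36
  (W=2, X=3, Y=1, Z=0) weight 1/36
  (W=2, X=3, Y=1, Z=1) weight 1/18
  (W=3, X=2, Y=0, Z=0) weight 3/40
  … 3 more
Group by W:
  weight(W=0) = 1/8
  weight(W=2) = 1/8
  weight(W=3) = 1/8
Total weight = 1/8 + 1/8 + 1/8 = 3/8
P(W=0 | obs) = 1/8 / 3/8 = 1/3
P(W=2 | obs) = 1/8 / 3/8 = 1/3
P(W=3 | obs) = 1/8 / 3/8 = 1/3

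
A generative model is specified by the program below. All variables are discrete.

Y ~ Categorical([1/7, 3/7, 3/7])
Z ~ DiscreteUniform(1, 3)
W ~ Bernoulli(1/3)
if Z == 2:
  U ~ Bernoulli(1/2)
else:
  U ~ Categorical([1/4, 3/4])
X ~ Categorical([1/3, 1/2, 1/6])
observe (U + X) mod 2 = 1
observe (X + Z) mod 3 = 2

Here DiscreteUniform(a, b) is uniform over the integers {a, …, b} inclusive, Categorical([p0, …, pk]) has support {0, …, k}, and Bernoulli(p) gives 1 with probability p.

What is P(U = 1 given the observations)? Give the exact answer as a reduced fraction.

P(U = 1 | obs) = 7/10

Enumerate traces; 18 have nonzero weight after conditioning:
  (Y=0, Z=1, W=0, U=0, X=1) weight 1/252
  (Y=0, Z=1, W=1, U=0, X=1) weight 1/504
  (Y=0, Z=2, W=0, U=1, X=0) weight 1/189
  (Y=0, Z=2, W=1, U=1, X=0) weight 1/378
  (Y=0, Z=3, W=0, U=1, X=2) weight 1/252
  (Y=0, Z=3, W=1, U=1, X=2) weight 1/504
  (Y=1, Z=1, W=0, U=0, X=1) weight 1/84
  (Y=1, Z=1, W=1, U=0, X=1) weight 1/168
  … 10 more
Group by U:
  weight(U=0) = 1/24
  weight(U=1) = 7/72
Total weight = 1/24 + 7/72 = 5/36
P(U=0 | obs) = 1/24 / 5/36 = 3/10
P(U=1 | obs) = 7/72 / 5/36 = 7/10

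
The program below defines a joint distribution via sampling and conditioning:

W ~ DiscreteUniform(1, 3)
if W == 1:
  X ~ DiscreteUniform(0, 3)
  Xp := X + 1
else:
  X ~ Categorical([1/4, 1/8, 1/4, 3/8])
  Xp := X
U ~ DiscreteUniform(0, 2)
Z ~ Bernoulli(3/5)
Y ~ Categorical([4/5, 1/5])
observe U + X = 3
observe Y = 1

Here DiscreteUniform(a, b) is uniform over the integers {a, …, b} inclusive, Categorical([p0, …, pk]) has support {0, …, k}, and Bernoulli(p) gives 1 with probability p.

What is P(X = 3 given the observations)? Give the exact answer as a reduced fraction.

P(X = 3 | obs) = 4/9

Enumerate traces; 18 have nonzero weight after conditioning:
  (W=1, X=1, U=2, Z=0, Y=1) weight 1/450
  (W=1, X=1, U=2, Z=1, Y=1) weight 1/300
  (W=1, X=2, U=1, Z=0, Y=1) weight 1/450
  (W=1, X=2, U=1, Z=1, Y=1) weight 1/300
  (W=1, X=3, U=0, Z=0, Y=1) weight 1/450
  (W=1, X=3, U=0, Z=1, Y=1) weight 1/300
  (W=2, X=1, U=2, Z=0, Y=1) weight 1/900
  (W=2, X=1, U=2, Z=1, Y=1) weight 1/600
  … 10 more
Group by X:
  weight(X=1) = 1/90
  weight(X=2) = 1/60
  weight(X=3) = 1/45
Total weight = 1/90 + 1/60 + 1/45 = 1/20
P(X=1 | obs) = 1/90 / 1/20 = 2/9
P(X=2 | obs) = 1/60 / 1/20 = 1/3
P(X=3 | obs) = 1/45 / 1/20 = 4/9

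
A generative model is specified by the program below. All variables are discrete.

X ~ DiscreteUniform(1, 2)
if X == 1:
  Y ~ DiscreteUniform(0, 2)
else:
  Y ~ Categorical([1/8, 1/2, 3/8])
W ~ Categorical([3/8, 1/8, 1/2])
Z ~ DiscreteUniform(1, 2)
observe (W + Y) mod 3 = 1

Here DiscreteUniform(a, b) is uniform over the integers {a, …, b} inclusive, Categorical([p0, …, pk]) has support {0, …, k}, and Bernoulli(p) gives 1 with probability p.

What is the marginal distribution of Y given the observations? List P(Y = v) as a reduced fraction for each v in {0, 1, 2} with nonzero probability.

Enumerate traces; 12 have nonzero weight after conditioning:
  (X=1, Y=0, W=1, Z=1) weight 1/96
  (X=1, Y=0, W=1, Z=2) weight 1/96
  (X=1, Y=1, W=0, Z=1) weight 1/32
  (X=1, Y=1, W=0, Z=2) weight 1/32
  (X=1, Y=2, W=2, Z=1) weight 1/24
  (X=1, Y=2, W=2, Z=2) weight 1/24
  (X=2, Y=0, W=1, Z=1) weight 1/256
  (X=2, Y=0, W=1, Z=2) weight 1/256
  … 4 more
Group by Y:
  weight(Y=0) = 11/384
  weight(Y=1) = 5/32
  weight(Y=2) = 17/96
Total weight = 11/384 + 5/32 + 17/96 = 139/384
P(Y=0 | obs) = 11/384 / 139/384 = 11/139
P(Y=1 | obs) = 5/32 / 139/384 = 60/139
P(Y=2 | obs) = 17/96 / 139/384 = 68/139

P(Y=0) = 11/139, P(Y=1) = 60/139, P(Y=2) = 68/139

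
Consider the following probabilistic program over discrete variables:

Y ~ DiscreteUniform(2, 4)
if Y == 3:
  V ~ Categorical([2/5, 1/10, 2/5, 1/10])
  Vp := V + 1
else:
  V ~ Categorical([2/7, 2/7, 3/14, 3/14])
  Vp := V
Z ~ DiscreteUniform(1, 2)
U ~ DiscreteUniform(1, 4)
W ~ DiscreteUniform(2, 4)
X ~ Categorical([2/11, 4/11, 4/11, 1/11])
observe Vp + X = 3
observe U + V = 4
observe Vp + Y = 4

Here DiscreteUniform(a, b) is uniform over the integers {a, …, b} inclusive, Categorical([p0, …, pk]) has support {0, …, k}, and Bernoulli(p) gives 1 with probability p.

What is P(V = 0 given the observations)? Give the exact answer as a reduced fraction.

P(V = 0 | obs) = 11/16

Enumerate traces; 18 have nonzero weight after conditioning:
  (Y=2, V=2, Z=1, U=2, W=2, X=1) weight 1/924
  (Y=2, V=2, Z=1, U=2, W=3, X=1) weight 1/924
  (Y=2, V=2, Z=1, U=2, W=4, X=1) weight 1/924
  (Y=2, V=2, Z=2, U=2, W=2, X=1) weight 1/924
  (Y=2, V=2, Z=2, U=2, W=3, X=1) weight 1/924
  (Y=2, V=2, Z=2, U=2, W=4, X=1) weight 1/924
  (Y=3, V=0, Z=1, U=4, W=2, X=2) weight 1/495
  (Y=3, V=0, Z=1, U=4, W=3, X=2) weight 1/495
  … 10 more
Group by V:
  weight(V=0) = 1/70
  weight(V=2) = 1/154
Total weight = 1/70 + 1/154 = 8/385
P(V=0 | obs) = 1/70 / 8/385 = 11/16
P(V=2 | obs) = 1/154 / 8/385 = 5/16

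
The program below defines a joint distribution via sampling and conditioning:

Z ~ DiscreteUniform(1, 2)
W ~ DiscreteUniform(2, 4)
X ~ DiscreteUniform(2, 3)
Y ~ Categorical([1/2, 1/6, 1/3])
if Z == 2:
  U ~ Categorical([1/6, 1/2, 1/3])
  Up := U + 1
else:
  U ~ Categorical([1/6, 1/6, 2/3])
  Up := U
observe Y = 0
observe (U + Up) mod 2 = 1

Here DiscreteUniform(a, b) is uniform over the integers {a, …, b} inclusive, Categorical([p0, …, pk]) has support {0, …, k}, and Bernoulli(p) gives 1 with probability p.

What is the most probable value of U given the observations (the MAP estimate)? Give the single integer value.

Enumerate traces; 18 have nonzero weight after conditioning:
  (Z=2, W=2, X=2, Y=0, U=0) weight 1/144
  (Z=2, W=2, X=2, Y=0, U=1) weight 1/48
  (Z=2, W=2, X=2, Y=0, U=2) weight 1/72
  (Z=2, W=2, X=3, Y=0, U=0) weight 1/144
  (Z=2, W=2, X=3, Y=0, U=1) weight 1/48
  (Z=2, W=2, X=3, Y=0, U=2) weight 1/72
  (Z=2, W=3, X=2, Y=0, U=0) weight 1/144
  (Z=2, W=3, X=2, Y=0, U=1) weight 1/48
  … 10 more
Group by U:
  weight(U=0) = 1/24
  weight(U=1) = 1/8
  weight(U=2) = 1/12
Total weight = 1/24 + 1/8 + 1/12 = 1/4
P(U=0 | obs) = 1/24 / 1/4 = 1/6
P(U=1 | obs) = 1/8 / 1/4 = 1/2
P(U=2 | obs) = 1/12 / 1/4 = 1/3
argmax = 1

argmax_v P(U = v | obs) = 1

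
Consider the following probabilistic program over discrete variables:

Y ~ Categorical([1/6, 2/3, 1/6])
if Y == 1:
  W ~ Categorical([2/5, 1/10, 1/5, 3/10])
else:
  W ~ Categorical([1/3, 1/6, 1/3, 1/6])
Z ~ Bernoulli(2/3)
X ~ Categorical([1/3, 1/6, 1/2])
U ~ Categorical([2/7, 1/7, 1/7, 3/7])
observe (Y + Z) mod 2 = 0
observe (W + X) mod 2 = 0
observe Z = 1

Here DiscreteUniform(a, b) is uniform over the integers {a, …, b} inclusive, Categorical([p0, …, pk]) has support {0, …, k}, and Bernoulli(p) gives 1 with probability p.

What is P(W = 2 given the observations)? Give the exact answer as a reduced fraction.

P(W = 2 | obs) = 5/17

Enumerate traces; 24 have nonzero weight after conditioning:
  (Y=1, W=0, Z=1, X=0, U=0) weight 16/945
  (Y=1, W=0, Z=1, X=0, U=1) weight 8/945
  (Y=1, W=0, Z=1, X=0, U=2) weight 8/945
  (Y=1, W=0, Z=1, X=0, U=3) weight 8/315
  (Y=1, W=0, Z=1, X=2, U=0) weight 8/315
  (Y=1, W=0, Z=1, X=2, U=1) weight 4/315
  (Y=1, W=0, Z=1, X=2, U=2) weight 4/315
  (Y=1, W=0, Z=1, X=2, U=3) weight 4/105
  (Y=1, W=1, Z=1, X=1, U=0) weight 2/945
  (Y=1, W=2, Z=1, X=0, U=0) weight 8/945
  … 14 more
Group by W:
  weight(W=0) = 4/27
  weight(W=1) = 1/135
  weight(W=2) = 2/27
  weight(W=3) = 1/45
Total weight = 4/27 + 1/135 + 2/27 + 1/45 = 34/135
P(W=0 | obs) = 4/27 / 34/135 = 10/17
P(W=1 | obs) = 1/135 / 34/135 = 1/34
P(W=2 | obs) = 2/27 / 34/135 = 5/17
P(W=3 | obs) = 1/45 / 34/135 = 3/34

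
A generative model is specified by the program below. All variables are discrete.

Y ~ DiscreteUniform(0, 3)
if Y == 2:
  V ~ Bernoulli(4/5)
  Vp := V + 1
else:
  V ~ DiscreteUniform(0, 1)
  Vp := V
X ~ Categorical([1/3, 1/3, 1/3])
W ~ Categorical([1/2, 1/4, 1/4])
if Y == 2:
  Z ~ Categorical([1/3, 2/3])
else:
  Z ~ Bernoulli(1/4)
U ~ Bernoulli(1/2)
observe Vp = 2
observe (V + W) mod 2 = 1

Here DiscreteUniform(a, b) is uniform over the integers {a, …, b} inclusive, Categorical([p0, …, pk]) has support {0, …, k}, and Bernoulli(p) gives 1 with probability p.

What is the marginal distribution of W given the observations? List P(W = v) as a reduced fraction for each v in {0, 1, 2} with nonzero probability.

Enumerate traces; 24 have nonzero weight after conditioning:
  (Y=2, V=1, X=0, W=0, Z=0, U=0) weight 1/180
  (Y=2, V=1, X=0, W=0, Z=0, U=1) weight 1/180
  (Y=2, V=1, X=0, W=0, Z=1, U=0) weight 1/90
  (Y=2, V=1, X=0, W=0, Z=1, U=1) weight 1/90
  (Y=2, V=1, X=0, W=2, Z=0, U=0) weight 1/360
  (Y=2, V=1, X=0, W=2, Z=0, U=1) weight 1/360
  (Y=2, V=1, X=0, W=2, Z=1, U=0) weight 1/180
  (Y=2, V=1, X=0, W=2, Z=1, U=1) weight 1/180
  … 16 more
Group by W:
  weight(W=0) = 1/10
  weight(W=2) = 1/20
Total weight = 1/10 + 1/20 = 3/20
P(W=0 | obs) = 1/10 / 3/20 = 2/3
P(W=2 | obs) = 1/20 / 3/20 = 1/3

P(W=0) = 2/3, P(W=2) = 1/3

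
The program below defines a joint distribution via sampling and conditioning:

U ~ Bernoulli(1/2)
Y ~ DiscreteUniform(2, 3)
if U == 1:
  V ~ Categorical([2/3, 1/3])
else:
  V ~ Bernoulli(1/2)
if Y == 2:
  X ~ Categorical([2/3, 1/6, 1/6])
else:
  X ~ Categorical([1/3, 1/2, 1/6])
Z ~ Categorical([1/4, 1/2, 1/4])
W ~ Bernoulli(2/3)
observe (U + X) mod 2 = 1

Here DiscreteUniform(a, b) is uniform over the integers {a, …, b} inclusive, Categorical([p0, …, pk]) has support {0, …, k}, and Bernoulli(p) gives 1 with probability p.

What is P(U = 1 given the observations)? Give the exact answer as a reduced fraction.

Enumerate traces; 72 have nonzero weight after conditioning:
  (U=0, Y=2, V=0, X=1, Z=0, W=0) weight 1/576
  (U=0, Y=2, V=0, X=1, Z=0, W=1) weight 1/288
  (U=0, Y=2, V=0, X=1, Z=1, W=0) weight 1/288
  (U=0, Y=2, V=0, X=1, Z=1, W=1) weight 1/144
  (U=0, Y=2, V=0, X=1, Z=2, W=0) weight 1/576
  (U=0, Y=2, V=0, X=1, Z=2, W=1) weight 1/288
  (U=0, Y=2, V=1, X=1, Z=0, W=0) weight 1/576
  (U=0, Y=2, V=1, X=1, Z=0, W=1) weight 1/288
  (U=1, Y=2, V=0, X=0, Z=0, W=0) weight 1/108
  … 63 more
Group by U:
  weight(U=0) = 1/6
  weight(U=1) = 1/3
Total weight = 1/6 + 1/3 = 1/2
P(U=0 | obs) = 1/6 / 1/2 = 1/3
P(U=1 | obs) = 1/3 / 1/2 = 2/3

P(U = 1 | obs) = 2/3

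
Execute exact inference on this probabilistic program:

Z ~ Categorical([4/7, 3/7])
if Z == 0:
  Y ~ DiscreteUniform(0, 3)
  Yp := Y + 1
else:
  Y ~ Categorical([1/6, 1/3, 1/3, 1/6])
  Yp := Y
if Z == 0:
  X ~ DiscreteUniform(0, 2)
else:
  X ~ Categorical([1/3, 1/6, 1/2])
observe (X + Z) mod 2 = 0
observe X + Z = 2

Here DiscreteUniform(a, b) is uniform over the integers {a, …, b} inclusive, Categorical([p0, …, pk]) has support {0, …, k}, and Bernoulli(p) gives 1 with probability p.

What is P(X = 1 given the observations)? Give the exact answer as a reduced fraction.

Enumerate traces; 8 have nonzero weight after conditioning:
  (Z=0, Y=0, X=2) weight 1/21
  (Z=0, Y=1, X=2) weight 1/21
  (Z=0, Y=2, X=2) weight 1/21
  (Z=0, Y=3, X=2) weight 1/21
  (Z=1, Y=0, X=1) weight 1/84
  (Z=1, Y=1, X=1) weight 1/42
  (Z=1, Y=2, X=1) weight 1/42
  (Z=1, Y=3, X=1) weight 1/84
Group by X:
  weight(X=1) = 1/14
  weight(X=2) = 4/21
Total weight = 1/14 + 4/21 = 11/42
P(X=1 | obs) = 1/14 / 11/42 = 3/11
P(X=2 | obs) = 4/21 / 11/42 = 8/11

P(X = 1 | obs) = 3/11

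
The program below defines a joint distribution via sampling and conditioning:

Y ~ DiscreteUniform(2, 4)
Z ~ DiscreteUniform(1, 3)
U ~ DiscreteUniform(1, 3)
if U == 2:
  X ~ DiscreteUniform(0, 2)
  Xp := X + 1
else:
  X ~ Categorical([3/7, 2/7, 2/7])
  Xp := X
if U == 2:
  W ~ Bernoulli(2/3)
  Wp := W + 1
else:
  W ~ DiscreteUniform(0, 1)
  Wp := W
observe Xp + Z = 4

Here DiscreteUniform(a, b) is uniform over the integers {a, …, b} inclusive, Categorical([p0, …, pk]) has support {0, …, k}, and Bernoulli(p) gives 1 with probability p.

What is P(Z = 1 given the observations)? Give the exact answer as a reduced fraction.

P(Z = 1 | obs) = 7/45

Enumerate traces; 42 have nonzero weight after conditioning:
  (Y=2, Z=1, U=2, X=2, W=0) weight 1/243
  (Y=2, Z=1, U=2, X=2, W=1) weight 2/243
  (Y=2, Z=2, U=1, X=2, W=0) weight 1/189
  (Y=2, Z=2, U=1, X=2, W=1) weight 1/189
  (Y=2, Z=2, U=2, X=1, W=0) weight 1/243
  (Y=2, Z=2, U=2, X=1, W=1) weight 2/243
  (Y=2, Z=2, U=3, X=2, W=0) weight 1/189
  (Y=2, Z=2, U=3, X=2, W=1) weight 1/189
  (Y=2, Z=3, U=1, X=1, W=0) weight 1/189
  … 33 more
Group by Z:
  weight(Z=1) = 1/27
  weight(Z=2) = 19/189
  weight(Z=3) = 19/189
Total weight = 1/27 + 19/189 + 19/189 = 5/21
P(Z=1 | obs) = 1/27 / 5/21 = 7/45
P(Z=2 | obs) = 19/189 / 5/21 = 19/45
P(Z=3 | obs) = 19/189 / 5/21 = 19/45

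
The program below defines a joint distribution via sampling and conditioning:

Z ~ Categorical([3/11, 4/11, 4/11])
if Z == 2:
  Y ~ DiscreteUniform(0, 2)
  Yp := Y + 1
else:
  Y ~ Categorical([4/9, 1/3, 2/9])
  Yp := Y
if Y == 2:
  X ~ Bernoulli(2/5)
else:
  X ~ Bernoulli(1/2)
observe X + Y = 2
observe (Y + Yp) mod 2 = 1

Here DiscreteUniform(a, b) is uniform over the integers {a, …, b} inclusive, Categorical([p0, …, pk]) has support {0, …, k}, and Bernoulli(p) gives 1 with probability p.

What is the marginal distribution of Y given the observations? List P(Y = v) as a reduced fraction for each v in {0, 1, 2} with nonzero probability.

Enumerate traces; 2 have nonzero weight after conditioning:
  (Z=2, Y=1, X=1) weight 2/33
  (Z=2, Y=2, X=0) weight 4/55
Group by Y:
  weight(Y=1) = 2/33
  weight(Y=2) = 4/55
Total weight = 2/33 + 4/55 = 2/15
P(Y=1 | obs) = 2/33 / 2/15 = 5/11
P(Y=2 | obs) = 4/55 / 2/15 = 6/11

P(Y=1) = 5/11, P(Y=2) = 6/11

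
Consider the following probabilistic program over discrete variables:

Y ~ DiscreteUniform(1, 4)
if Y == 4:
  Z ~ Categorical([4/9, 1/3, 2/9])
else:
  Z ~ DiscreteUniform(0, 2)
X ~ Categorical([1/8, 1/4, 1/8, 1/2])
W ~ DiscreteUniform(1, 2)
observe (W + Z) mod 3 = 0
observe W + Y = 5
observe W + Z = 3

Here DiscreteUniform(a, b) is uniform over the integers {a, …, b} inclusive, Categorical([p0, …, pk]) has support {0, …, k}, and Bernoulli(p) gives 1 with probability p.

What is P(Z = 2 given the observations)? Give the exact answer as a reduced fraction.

Enumerate traces; 8 have nonzero weight after conditioning:
  (Y=3, Z=1, X=0, W=2) weight 1/192
  (Y=3, Z=1, X=1, W=2) weight 1/96
  (Y=3, Z=1, X=2, W=2) weight 1/192
  (Y=3, Z=1, X=3, W=2) weight 1/48
  (Y=4, Z=2, X=0, W=1) weight 1/288
  (Y=4, Z=2, X=1, W=1) weight 1/144
  (Y=4, Z=2, X=2, W=1) weight 1/288
  (Y=4, Z=2, X=3, W=1) weight 1/72
Group by Z:
  weight(Z=1) = 1/24
  weight(Z=2) = 1/36
Total weight = 1/24 + 1/36 = 5/72
P(Z=1 | obs) = 1/24 / 5/72 = 3/5
P(Z=2 | obs) = 1/36 / 5/72 = 2/5

P(Z = 2 | obs) = 2/5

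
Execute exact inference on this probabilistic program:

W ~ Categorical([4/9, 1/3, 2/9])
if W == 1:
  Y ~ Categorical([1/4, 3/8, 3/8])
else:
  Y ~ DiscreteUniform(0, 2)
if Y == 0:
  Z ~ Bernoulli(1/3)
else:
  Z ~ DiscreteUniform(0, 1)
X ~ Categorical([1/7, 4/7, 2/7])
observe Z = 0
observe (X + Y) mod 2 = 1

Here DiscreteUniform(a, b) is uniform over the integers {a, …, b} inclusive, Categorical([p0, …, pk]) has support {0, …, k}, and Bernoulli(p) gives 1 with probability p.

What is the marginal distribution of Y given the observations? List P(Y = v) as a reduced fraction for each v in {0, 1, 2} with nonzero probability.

Enumerate traces; 12 have nonzero weight after conditioning:
  (W=0, Y=0, Z=0, X=1) weight 32/567
  (W=0, Y=1, Z=0, X=0) weight 2/189
  (W=0, Y=1, Z=0, X=2) weight 4/189
  (W=0, Y=2, Z=0, X=1) weight 8/189
  (W=1, Y=0, Z=0, X=1) weight 2/63
  (W=1, Y=1, Z=0, X=0) weight 1/112
  (W=1, Y=1, Z=0, X=2) weight 1/56
  (W=1, Y=2, Z=0, X=1) weight 1/28
  … 4 more
Group by Y:
  weight(Y=0) = 22/189
  weight(Y=1) = 25/336
  weight(Y=2) = 25/252
Total weight = 22/189 + 25/336 + 25/252 = 877/3024
P(Y=0 | obs) = 22/189 / 877/3024 = 352/877
P(Y=1 | obs) = 25/336 / 877/3024 = 225/877
P(Y=2 | obs) = 25/252 / 877/3024 = 300/877

P(Y=0) = 352/877, P(Y=1) = 225/877, P(Y=2) = 300/877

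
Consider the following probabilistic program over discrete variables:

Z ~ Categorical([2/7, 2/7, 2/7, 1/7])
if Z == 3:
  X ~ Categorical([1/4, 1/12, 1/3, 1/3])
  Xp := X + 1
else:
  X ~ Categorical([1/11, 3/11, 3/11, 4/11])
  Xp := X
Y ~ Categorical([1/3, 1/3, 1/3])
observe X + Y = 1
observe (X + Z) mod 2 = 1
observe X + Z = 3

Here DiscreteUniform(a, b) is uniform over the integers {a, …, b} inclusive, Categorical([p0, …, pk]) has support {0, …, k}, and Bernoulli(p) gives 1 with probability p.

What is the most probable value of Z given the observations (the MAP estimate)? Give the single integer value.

argmax_v P(Z = v | obs) = 2

Enumerate traces; 2 have nonzero weight after conditioning:
  (Z=2, X=1, Y=0) weight 2/77
  (Z=3, X=0, Y=1) weight 1/84
Group by Z:
  weight(Z=2) = 2/77
  weight(Z=3) = 1/84
Total weight = 2/77 + 1/84 = 5/132
P(Z=2 | obs) = 2/77 / 5/132 = 24/35
P(Z=3 | obs) = 1/84 / 5/132 = 11/35
argmax = 2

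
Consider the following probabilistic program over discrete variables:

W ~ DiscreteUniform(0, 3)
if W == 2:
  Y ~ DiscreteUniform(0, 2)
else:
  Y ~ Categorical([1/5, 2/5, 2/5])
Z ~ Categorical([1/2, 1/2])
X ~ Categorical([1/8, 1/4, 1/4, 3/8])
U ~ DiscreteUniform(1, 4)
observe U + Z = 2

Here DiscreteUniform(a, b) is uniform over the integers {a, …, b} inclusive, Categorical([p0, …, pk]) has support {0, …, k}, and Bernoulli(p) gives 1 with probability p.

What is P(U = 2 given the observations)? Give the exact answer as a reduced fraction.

P(U = 2 | obs) = 1/2

Enumerate traces; 96 have nonzero weight after conditioning:
  (W=0, Y=0, Z=0, X=0, U=2) weight 1/1280
  (W=0, Y=0, Z=0, X=1, U=2) weight 1/640
  (W=0, Y=0, Z=0, X=2, U=2) weight 1/640
  (W=0, Y=0, Z=0, X=3, U=2) weight 3/1280
  (W=0, Y=0, Z=1, X=0, U=1) weight 1/1280
  (W=0, Y=0, Z=1, X=1, U=1) weight 1/640
  (W=0, Y=0, Z=1, X=2, U=1) weight 1/640
  (W=0, Y=0, Z=1, X=3, U=1) weight 3/1280
  … 88 more
Group by U:
  weight(U=1) = 1/8
  weight(U=2) = 1/8
Total weight = 1/8 + 1/8 = 1/4
P(U=1 | obs) = 1/8 / 1/4 = 1/2
P(U=2 | obs) = 1/8 / 1/4 = 1/2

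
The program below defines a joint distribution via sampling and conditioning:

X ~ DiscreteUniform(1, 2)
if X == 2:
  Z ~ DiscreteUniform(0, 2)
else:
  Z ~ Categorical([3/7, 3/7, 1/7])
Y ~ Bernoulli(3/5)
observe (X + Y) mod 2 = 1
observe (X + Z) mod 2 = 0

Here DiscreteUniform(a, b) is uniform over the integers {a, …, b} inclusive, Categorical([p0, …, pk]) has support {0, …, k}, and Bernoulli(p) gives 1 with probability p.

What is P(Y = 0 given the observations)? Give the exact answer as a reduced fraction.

Enumerate traces; 3 have nonzero weight after conditioning:
  (X=1, Z=1, Y=0) weight 3/35
  (X=2, Z=0, Y=1) weight 1/10
  (X=2, Z=2, Y=1) weight 1/10
Group by Y:
  weight(Y=0) = 3/35
  weight(Y=1) = 1/5
Total weight = 3/35 + 1/5 = 2/7
P(Y=0 | obs) = 3/35 / 2/7 = 3/10
P(Y=1 | obs) = 1/5 / 2/7 = 7/10

P(Y = 0 | obs) = 3/10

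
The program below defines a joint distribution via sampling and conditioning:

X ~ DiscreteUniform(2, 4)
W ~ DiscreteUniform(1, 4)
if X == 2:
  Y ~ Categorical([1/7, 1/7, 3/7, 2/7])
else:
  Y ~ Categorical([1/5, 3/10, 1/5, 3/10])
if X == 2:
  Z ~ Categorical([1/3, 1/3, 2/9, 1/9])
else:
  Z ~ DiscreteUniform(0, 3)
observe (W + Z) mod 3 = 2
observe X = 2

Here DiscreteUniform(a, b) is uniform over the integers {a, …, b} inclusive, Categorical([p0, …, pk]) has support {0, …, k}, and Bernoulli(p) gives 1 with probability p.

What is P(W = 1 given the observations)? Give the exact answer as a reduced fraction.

P(W = 1 | obs) = 1/4

Enumerate traces; 20 have nonzero weight after conditioning:
  (X=2, W=1, Y=0, Z=1) weight 1/252
  (X=2, W=1, Y=1, Z=1) weight 1/252
  (X=2, W=1, Y=2, Z=1) weight 1/84
  (X=2, W=1, Y=3, Z=1) weight 1/126
  (X=2, W=2, Y=0, Z=0) weight 1/252
  (X=2, W=2, Y=0, Z=3) weight 1/756
  (X=2, W=2, Y=1, Z=0) weight 1/252
  (X=2, W=2, Y=1, Z=3) weight 1/756
  (X=2, W=3, Y=0, Z=2) weight 1/378
  (X=2, W=4, Y=0, Z=1) weight 1/252
  … 10 more
Group by W:
  weight(W=1) = 1/36
  weight(W=2) = 1/27
  weight(W=3) = 1/54
  weight(W=4) = 1/36
Total weight = 1/36 + 1/27 + 1/54 + 1/36 = 1/9
P(W=1 | obs) = 1/36 / 1/9 = 1/4
P(W=2 | obs) = 1/27 / 1/9 = 1/3
P(W=3 | obs) = 1/54 / 1/9 = 1/6
P(W=4 | obs) = 1/36 / 1/9 = 1/4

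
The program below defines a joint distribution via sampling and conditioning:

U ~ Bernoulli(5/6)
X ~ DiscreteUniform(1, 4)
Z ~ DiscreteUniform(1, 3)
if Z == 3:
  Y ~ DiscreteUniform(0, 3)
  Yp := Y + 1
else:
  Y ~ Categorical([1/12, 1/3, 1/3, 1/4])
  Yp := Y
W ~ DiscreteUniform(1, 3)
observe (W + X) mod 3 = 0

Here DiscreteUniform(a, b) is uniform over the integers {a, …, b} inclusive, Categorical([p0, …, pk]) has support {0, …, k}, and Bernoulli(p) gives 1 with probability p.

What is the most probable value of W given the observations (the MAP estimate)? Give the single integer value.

argmax_v P(W = v | obs) = 2

Enumerate traces; 96 have nonzero weight after conditioning:
  (U=0, X=1, Z=1, Y=0, W=2) weight 1/2592
  (U=0, X=1, Z=1, Y=1, W=2) weight 1/648
  (U=0, X=1, Z=1, Y=2, W=2) weight 1/648
  (U=0, X=1, Z=1, Y=3, W=2) weight 1/864
  (U=0, X=1, Z=2, Y=0, W=2) weight 1/2592
  (U=0, X=1, Z=2, Y=1, W=2) weight 1/648
  (U=0, X=1, Z=2, Y=2, W=2) weight 1/648
  (U=0, X=1, Z=2, Y=3, W=2) weight 1/864
  (U=0, X=2, Z=1, Y=0, W=1) weight 1/2592
  (U=0, X=3, Z=1, Y=0, W=3) weight 1/2592
  … 86 more
Group by W:
  weight(W=1) = 1/12
  weight(W=2) = 1/6
  weight(W=3) = 1/12
Total weight = 1/12 + 1/6 + 1/12 = 1/3
P(W=1 | obs) = 1/12 / 1/3 = 1/4
P(W=2 | obs) = 1/6 / 1/3 = 1/2
P(W=3 | obs) = 1/12 / 1/3 = 1/4
argmax = 2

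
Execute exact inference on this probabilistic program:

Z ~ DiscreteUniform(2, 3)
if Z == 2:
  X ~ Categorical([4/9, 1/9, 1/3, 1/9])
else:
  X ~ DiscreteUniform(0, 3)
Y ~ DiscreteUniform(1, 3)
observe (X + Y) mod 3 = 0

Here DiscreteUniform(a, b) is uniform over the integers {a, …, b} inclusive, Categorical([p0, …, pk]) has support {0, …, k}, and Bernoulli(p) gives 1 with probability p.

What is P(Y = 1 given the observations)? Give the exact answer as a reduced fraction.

Enumerate traces; 8 have nonzero weight after conditioning:
  (Z=2, X=0, Y=3) weight 2/27
  (Z=2, X=1, Y=2) weight 1/54
  (Z=2, X=2, Y=1) weight 1/18
  (Z=2, X=3, Y=3) weight 1/54
  (Z=3, X=0, Y=3) weight 1/24
  (Z=3, X=1, Y=2) weight 1/24
  (Z=3, X=2, Y=1) weight 1/24
  (Z=3, X=3, Y=3) weight 1/24
Group by Y:
  weight(Y=1) = 7/72
  weight(Y=2) = 13/216
  weight(Y=3) = 19/108
Total weight = 7/72 + 13/216 + 19/108 = 1/3
P(Y=1 | obs) = 7/72 / 1/3 = 7/24
P(Y=2 | obs) = 13/216 / 1/3 = 13/72
P(Y=3 | obs) = 19/108 / 1/3 = 19/36

P(Y = 1 | obs) = 7/24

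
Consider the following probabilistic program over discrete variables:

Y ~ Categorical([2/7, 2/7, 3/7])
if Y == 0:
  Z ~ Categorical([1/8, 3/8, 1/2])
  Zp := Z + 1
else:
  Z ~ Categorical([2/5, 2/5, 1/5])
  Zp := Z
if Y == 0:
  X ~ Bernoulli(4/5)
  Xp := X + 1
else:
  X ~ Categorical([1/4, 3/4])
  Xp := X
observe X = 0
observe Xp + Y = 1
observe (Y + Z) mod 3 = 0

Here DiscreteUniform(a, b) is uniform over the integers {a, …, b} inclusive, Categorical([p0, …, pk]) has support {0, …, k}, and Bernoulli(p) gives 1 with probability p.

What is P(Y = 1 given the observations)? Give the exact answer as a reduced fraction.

Enumerate traces; 2 have nonzero weight after conditioning:
  (Y=0, Z=0, X=0) weight 1/140
  (Y=1, Z=2, X=0) weight 1/70
Group by Y:
  weight(Y=0) = 1/140
  weight(Y=1) = 1/70
Total weight = 1/140 + 1/70 = 3/140
P(Y=0 | obs) = 1/140 / 3/140 = 1/3
P(Y=1 | obs) = 1/70 / 3/140 = 2/3

P(Y = 1 | obs) = 2/3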